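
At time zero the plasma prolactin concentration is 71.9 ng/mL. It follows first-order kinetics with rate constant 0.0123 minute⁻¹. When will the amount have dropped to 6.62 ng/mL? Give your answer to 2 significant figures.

190 minutes

t½ = ln 2 / λ = 0.69315 / 0.0123 ≈ 56.353 minutes.
Fraction remaining = 6.62/71.9 ≈ 0.092072.
n = log₂(71.9/6.62) = ln(10.861)/ln 2 ≈ 3.4411 half-lives.
t = n × t½ = 3.4411 × 56.353 ≈ 193.92 minutes.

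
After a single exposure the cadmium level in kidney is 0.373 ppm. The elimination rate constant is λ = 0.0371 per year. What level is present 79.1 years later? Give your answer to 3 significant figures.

t½ = ln 2 / λ = 0.69315 / 0.0371 ≈ 18.683 years.
Number of half-lives: n = 79.1/18.683 ≈ 4.2337.
Remaining = 0.373 × (1/2)^4.2337 = 0.373 × 0.053151 ≈ 0.019825 ppm.

0.0198 ppm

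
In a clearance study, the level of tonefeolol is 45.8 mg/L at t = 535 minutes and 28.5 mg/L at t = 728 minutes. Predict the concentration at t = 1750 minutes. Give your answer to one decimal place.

2.3 mg/L

Over Δt = 728 − 535 = 193 minutes, the level fell by a factor of 45.8/28.5 ≈ 1.607.
n = log₂(1.607) ≈ 0.68439 half-lives, so t½ = 193/0.68439 ≈ 282 minutes.
From t = 728 to t = 1750: 28.5 × (1/2)^((1750−728)/282) ≈ 2.3115 mg/L.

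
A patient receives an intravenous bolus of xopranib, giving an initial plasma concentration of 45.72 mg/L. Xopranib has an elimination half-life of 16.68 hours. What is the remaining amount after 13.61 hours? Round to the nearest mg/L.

26 mg/L

Number of half-lives: n = 13.61/16.68 ≈ 0.81595.
Remaining = 45.72 × (1/2)^0.81595 = 45.72 × 0.56804 ≈ 25.971 mg/L.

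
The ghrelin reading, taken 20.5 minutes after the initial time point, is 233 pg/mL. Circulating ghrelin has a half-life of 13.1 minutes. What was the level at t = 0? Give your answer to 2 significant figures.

Number of half-lives elapsed: n = 20.5/13.1 ≈ 1.5649.
A₀ = A × 2^n = 233 × 2^1.5649 = 233 × 2.9585 ≈ 689.34 pg/mL.

690 pg/mL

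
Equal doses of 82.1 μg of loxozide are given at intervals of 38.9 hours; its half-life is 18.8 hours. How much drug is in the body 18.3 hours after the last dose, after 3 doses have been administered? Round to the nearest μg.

54 μg

The 3 doses were given 96.1, 57.2, 18.3 hours ago.
Total = 82.1·(1/2)^(96.1/18.8) + 82.1·(1/2)^(57.2/18.8) + 82.1·(1/2)^(18.3/18.8)
      = 2.3745 + 9.9642 + 41.814 ≈ 54.152 μg.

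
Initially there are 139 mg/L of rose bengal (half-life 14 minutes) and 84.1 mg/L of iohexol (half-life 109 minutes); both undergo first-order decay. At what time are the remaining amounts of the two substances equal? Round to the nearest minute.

12 minutes

Set 139·(1/2)^(t/14) = 84.1·(1/2)^(t/109).
Taking log₂: log₂(139/84.1) = t·(1/14 − 1/109).
log₂(1.6528) = 0.72491; 1/14 − 1/109 = 0.062254.
t = 0.72491 / 0.062254 ≈ 11.644 minutes.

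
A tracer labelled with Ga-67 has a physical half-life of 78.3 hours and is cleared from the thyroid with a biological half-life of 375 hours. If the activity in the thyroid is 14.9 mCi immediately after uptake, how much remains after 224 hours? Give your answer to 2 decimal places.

1/t_eff = 1/t_phys + 1/t_biol = 1/78.3 + 1/375 = 0.015438 per hour.
t_eff = 78.3 × 375 / (78.3 + 375) ≈ 64.775 hours.
Remaining = 14.9 × (1/2)^(224/64.775) = 14.9 × (1/2)^3.4581 ≈ 1.3558 mCi.

1.36 mCi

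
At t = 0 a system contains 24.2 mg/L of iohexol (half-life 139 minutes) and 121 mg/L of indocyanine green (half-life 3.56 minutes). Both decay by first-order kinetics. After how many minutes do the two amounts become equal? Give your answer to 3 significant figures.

Set 24.2·(1/2)^(t/139) = 121·(1/2)^(t/3.56).
Taking log₂: log₂(24.2/121) = t·(1/139 − 1/3.56).
log₂(0.2) = -2.3219; 1/139 − 1/3.56 = -0.2737.
t = -2.3219 / -0.2737 ≈ 8.4833 minutes.

8.48 minutes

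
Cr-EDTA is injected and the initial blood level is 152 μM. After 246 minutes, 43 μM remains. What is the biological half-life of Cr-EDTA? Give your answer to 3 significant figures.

A/A₀ = 43/152 ≈ 0.28289.
n = log₂(3.5349) ≈ 1.8217 half-lives elapsed in 246 minutes.
t½ = 246/1.8217 ≈ 135.04 minutes.

135 minutes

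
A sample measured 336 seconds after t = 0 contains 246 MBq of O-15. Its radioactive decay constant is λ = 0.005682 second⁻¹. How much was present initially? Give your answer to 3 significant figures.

t½ = ln 2 / λ = 0.69315 / 0.005682 ≈ 121.99 seconds.
Number of half-lives elapsed: n = 336/121.99 ≈ 2.7543.
A₀ = A × 2^n = 246 × 2^2.7543 = 246 × 6.7474 ≈ 1659.9 MBq.

1660 MBq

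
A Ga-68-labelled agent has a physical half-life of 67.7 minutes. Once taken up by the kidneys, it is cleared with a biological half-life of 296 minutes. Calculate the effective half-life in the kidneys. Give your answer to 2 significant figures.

55 minutes

1/t_eff = 1/t_phys + 1/t_biol = 1/67.7 + 1/296 = 0.018149 per minute.
t_eff = 67.7 × 296 / (67.7 + 296) ≈ 55.098 minutes.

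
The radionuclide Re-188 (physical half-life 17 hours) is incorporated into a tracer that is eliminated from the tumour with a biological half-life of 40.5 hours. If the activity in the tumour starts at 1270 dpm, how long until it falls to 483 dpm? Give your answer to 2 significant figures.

17 hours

1/t_eff = 1/t_phys + 1/t_biol = 1/17 + 1/40.5 = 0.083515 per hour.
t_eff = 17 × 40.5 / (17 + 40.5) ≈ 11.974 hours.
n = log₂(1270/483) ≈ 1.3947; t = 1.3947 × 11.974 ≈ 16.7 hours.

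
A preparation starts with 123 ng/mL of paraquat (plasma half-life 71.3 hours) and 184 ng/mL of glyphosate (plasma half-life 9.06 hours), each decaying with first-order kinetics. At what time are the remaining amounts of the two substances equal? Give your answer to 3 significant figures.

Set 123·(1/2)^(t/71.3) = 184·(1/2)^(t/9.06).
Taking log₂: log₂(123/184) = t·(1/71.3 − 1/9.06).
log₂(0.66848) = -0.58105; 1/71.3 − 1/9.06 = -0.09635.
t = -0.58105 / -0.09635 ≈ 6.0306 hours.

6.03 hours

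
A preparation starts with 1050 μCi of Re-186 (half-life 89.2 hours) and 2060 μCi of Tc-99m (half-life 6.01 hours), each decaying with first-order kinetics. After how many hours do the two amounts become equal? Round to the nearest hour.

6 hours

Set 1050·(1/2)^(t/89.2) = 2060·(1/2)^(t/6.01).
Taking log₂: log₂(1050/2060) = t·(1/89.2 − 1/6.01).
log₂(0.50971) = -0.97226; 1/89.2 − 1/6.01 = -0.15518.
t = -0.97226 / -0.15518 ≈ 6.2654 hours.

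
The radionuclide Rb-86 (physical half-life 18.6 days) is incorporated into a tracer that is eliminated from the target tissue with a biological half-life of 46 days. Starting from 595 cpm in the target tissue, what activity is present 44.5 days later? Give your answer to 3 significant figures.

1/t_eff = 1/t_phys + 1/t_biol = 1/18.6 + 1/46 = 0.075503 per day.
t_eff = 18.6 × 46 / (18.6 + 46) ≈ 13.245 days.
Remaining = 595 × (1/2)^(44.5/13.245) = 595 × (1/2)^3.3599 ≈ 57.956 cpm.

58.0 cpm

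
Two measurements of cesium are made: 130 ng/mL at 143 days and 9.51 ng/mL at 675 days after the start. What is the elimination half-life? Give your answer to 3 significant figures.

141 days

Over Δt = 675 − 143 = 532 days, the level fell by a factor of 130/9.51 ≈ 13.67.
n = log₂(13.67) ≈ 3.7729 half-lives, so t½ = 532/3.7729 ≈ 141 days.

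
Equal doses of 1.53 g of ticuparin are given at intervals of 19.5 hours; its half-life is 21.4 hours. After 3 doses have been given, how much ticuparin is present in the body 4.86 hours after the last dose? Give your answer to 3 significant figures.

The 3 doses were given 43.86, 24.36, 4.86 hours ago.
Total = 1.53·(1/2)^(43.86/21.4) + 1.53·(1/2)^(24.36/21.4) + 1.53·(1/2)^(4.86/21.4)
      = 0.36959 + 0.69506 + 1.3072 ≈ 2.3718 g.

2.37 g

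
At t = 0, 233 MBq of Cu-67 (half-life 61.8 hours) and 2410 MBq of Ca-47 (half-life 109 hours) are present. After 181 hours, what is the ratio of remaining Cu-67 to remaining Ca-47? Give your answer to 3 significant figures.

0.0401

Cu-67: 233 × (1/2)^(181/61.8) = 233 × (1/2)^2.9288 ≈ 30.598 MBq.
Ca-47: 2410 × (1/2)^(181/109) = 2410 × (1/2)^1.6606 ≈ 762.33 MBq.
Ratio ≈ 30.598 / 762.33 ≈ 0.040138.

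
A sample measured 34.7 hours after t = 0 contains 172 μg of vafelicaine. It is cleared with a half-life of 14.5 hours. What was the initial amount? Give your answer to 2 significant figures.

900 μg

Number of half-lives elapsed: n = 34.7/14.5 ≈ 2.3931.
A₀ = A × 2^n = 172 × 2^2.3931 = 172 × 5.2529 ≈ 903.49 μg.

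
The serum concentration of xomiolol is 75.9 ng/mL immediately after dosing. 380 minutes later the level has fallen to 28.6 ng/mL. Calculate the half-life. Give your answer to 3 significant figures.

A/A₀ = 28.6/75.9 ≈ 0.37681.
n = log₂(2.6538) ≈ 1.4081 half-lives elapsed in 380 minutes.
t½ = 380/1.4081 ≈ 269.87 minutes.

270 minutes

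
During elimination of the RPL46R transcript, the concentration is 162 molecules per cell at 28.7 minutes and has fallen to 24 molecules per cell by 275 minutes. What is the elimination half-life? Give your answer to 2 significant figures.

Over Δt = 275 − 28.7 = 246.3 minutes, the level fell by a factor of 162/24 ≈ 6.75.
n = log₂(6.75) ≈ 2.7549 half-lives, so t½ = 246.3/2.7549 ≈ 89.405 minutes.

89 minutes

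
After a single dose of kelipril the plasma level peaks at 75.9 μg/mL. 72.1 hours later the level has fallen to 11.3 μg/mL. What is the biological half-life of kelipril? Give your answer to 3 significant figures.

26.2 hours

A/A₀ = 11.3/75.9 ≈ 0.14888.
n = log₂(6.7168) ≈ 2.7478 half-lives elapsed in 72.1 hours.
t½ = 72.1/2.7478 ≈ 26.239 hours.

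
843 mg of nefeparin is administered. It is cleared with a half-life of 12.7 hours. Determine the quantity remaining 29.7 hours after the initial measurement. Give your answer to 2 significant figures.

Number of half-lives: n = 29.7/12.7 ≈ 2.3386.
Remaining = 843 × (1/2)^2.3386 = 843 × 0.1977 ≈ 166.66 mg.

170 mg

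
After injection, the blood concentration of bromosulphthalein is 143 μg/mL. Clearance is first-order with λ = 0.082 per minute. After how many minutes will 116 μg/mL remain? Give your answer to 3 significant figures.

t½ = ln 2 / λ = 0.69315 / 0.082 ≈ 8.453 minutes.
Fraction remaining = 116/143 ≈ 0.81119.
n = log₂(143/116) = ln(1.2328)/ln 2 ≈ 0.30189 half-lives.
t = n × t½ = 0.30189 × 8.453 ≈ 2.5519 minutes.

2.55 minutes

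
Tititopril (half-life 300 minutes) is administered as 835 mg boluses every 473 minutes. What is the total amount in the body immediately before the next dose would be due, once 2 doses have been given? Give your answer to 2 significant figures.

370 mg

The 2 doses were given 946, 473 minutes ago.
Total = 835·(1/2)^(946/300) + 835·(1/2)^(473/300)
      = 93.851 + 279.94 ≈ 373.79 mg.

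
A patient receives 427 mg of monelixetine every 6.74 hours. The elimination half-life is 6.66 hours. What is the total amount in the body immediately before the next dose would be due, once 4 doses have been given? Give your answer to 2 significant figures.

The 4 doses were given 26.96, 20.22, 13.48, 6.74 hours ago.
Total = 427·(1/2)^(26.96/6.66) + 427·(1/2)^(20.22/6.66) + 427·(1/2)^(13.48/6.66) + 427·(1/2)^(6.74/6.66)
      = 25.813 + 52.058 + 104.99 + 211.73 ≈ 394.59 mg.

390 mg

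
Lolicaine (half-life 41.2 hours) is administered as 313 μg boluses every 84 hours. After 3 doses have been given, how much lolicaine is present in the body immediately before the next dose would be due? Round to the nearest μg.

The 3 doses were given 252, 168, 84 hours ago.
Total = 313·(1/2)^(252/41.2) + 313·(1/2)^(168/41.2) + 313·(1/2)^(84/41.2)
      = 4.5112 + 18.537 + 76.172 ≈ 99.22 μg.

99 μg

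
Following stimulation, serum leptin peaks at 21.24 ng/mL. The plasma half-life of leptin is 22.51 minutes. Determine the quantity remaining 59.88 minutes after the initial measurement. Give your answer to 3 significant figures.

Number of half-lives: n = 59.88/22.51 ≈ 2.6602.
Remaining = 21.24 × (1/2)^2.6602 = 21.24 × 0.1582 ≈ 3.3602 ng/mL.

3.36 ng/mL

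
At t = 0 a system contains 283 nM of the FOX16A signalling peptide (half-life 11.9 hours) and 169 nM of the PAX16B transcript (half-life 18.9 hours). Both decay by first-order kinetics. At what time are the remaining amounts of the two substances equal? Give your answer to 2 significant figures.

Set 283·(1/2)^(t/11.9) = 169·(1/2)^(t/18.9).
Taking log₂: log₂(283/169) = t·(1/11.9 − 1/18.9).
log₂(1.6746) = 0.74378; 1/11.9 − 1/18.9 = 0.031124.
t = 0.74378 / 0.031124 ≈ 23.898 hours.

24 hours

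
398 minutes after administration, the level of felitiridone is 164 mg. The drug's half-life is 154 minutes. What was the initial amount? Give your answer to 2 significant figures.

Number of half-lives elapsed: n = 398/154 ≈ 2.5844.
A₀ = A × 2^n = 164 × 2^2.5844 = 164 × 5.9977 ≈ 983.63 mg.

980 mg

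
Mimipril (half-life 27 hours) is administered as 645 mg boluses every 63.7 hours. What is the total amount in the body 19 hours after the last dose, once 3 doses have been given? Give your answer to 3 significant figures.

488 mg

The 3 doses were given 146.4, 82.7, 19 hours ago.
Total = 645·(1/2)^(146.4/27) + 645·(1/2)^(82.7/27) + 645·(1/2)^(19/27)
      = 15.042 + 77.182 + 396.03 ≈ 488.25 mg.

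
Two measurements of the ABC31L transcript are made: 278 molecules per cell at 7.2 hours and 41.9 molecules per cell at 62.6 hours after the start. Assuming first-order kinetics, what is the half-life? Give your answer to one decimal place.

Over Δt = 62.6 − 7.2 = 55.4 hours, the level fell by a factor of 278/41.9 ≈ 6.6348.
n = log₂(6.6348) ≈ 2.7301 half-lives, so t½ = 55.4/2.7301 ≈ 20.293 hours.

20.3 hours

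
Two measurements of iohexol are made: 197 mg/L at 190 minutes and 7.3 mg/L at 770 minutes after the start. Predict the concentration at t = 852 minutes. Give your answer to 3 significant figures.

4.58 mg/L

Over Δt = 770 − 190 = 580 minutes, the level fell by a factor of 197/7.3 ≈ 26.986.
n = log₂(26.986) ≈ 4.7542 half-lives, so t½ = 580/4.7542 ≈ 122 minutes.
From t = 770 to t = 852: 7.3 × (1/2)^((852−770)/122) ≈ 4.5813 mg/L.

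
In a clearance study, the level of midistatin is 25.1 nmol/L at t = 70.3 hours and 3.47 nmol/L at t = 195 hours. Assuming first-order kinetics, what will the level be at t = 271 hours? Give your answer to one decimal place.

Over Δt = 195 − 70.3 = 124.7 hours, the level fell by a factor of 25.1/3.47 ≈ 7.2334.
n = log₂(7.2334) ≈ 2.8547 half-lives, so t½ = 124.7/2.8547 ≈ 43.683 hours.
From t = 195 to t = 271: 3.47 × (1/2)^((271−195)/43.683) ≈ 1.0389 nmol/L.

1.0 nmol/L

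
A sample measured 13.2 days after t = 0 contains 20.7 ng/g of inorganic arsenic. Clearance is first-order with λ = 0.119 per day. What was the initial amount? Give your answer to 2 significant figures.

t½ = ln 2 / λ = 0.69315 / 0.119 ≈ 5.8248 days.
Number of half-lives elapsed: n = 13.2/5.8248 ≈ 2.2662.
A₀ = A × 2^n = 20.7 × 2^2.2662 = 20.7 × 4.8105 ≈ 99.577 ng/g.

100 ng/g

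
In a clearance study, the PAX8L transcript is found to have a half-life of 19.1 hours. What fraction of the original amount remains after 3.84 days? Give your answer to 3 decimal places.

0.035

3.84 days = 92.16 hours.
n = 92.16/19.1 ≈ 4.8251 half-lives.
Fraction remaining = (1/2)^4.8251 ≈ 0.035277.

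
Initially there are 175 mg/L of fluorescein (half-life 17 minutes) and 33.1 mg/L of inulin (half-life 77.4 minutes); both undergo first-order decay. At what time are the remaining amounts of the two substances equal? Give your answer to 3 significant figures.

Set 175·(1/2)^(t/17) = 33.1·(1/2)^(t/77.4).
Taking log₂: log₂(175/33.1) = t·(1/17 − 1/77.4).
log₂(5.287) = 2.4025; 1/17 − 1/77.4 = 0.045904.
t = 2.4025 / 0.045904 ≈ 52.337 minutes.

52.3 minutes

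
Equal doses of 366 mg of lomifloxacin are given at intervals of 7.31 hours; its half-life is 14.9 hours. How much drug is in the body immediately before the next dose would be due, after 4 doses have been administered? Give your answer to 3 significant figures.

672 mg

The 4 doses were given 29.24, 21.93, 14.62, 7.31 hours ago.
Total = 366·(1/2)^(29.24/14.9) + 366·(1/2)^(21.93/14.9) + 366·(1/2)^(14.62/14.9) + 366·(1/2)^(7.31/14.9)
      = 93.915 + 131.95 + 185.4 + 260.49 ≈ 671.76 mg.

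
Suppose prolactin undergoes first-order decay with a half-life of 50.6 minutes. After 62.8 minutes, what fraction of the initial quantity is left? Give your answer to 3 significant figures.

n = 62.8/50.6 ≈ 1.2411 half-lives.
Fraction remaining = (1/2)^1.2411 ≈ 0.42305.

0.423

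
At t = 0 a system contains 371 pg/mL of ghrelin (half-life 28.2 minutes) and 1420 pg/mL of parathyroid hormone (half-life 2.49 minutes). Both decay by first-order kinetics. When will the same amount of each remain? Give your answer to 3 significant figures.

Set 371·(1/2)^(t/28.2) = 1420·(1/2)^(t/2.49).
Taking log₂: log₂(371/1420) = t·(1/28.2 − 1/2.49).
log₂(0.26127) = -1.9364; 1/28.2 − 1/2.49 = -0.36615.
t = -1.9364 / -0.36615 ≈ 5.2886 minutes.

5.29 minutes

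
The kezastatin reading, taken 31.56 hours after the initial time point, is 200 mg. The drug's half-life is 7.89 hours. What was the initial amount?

Number of half-lives elapsed: n = 31.56/7.89 ≈ 4.
A₀ = A × 2^n = 200 × 2^4 = 200 × 16 ≈ 3200 mg.

3200 mg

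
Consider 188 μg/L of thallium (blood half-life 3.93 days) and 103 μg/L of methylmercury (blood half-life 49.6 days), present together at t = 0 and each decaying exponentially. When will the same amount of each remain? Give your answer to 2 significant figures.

3.7 days

Set 188·(1/2)^(t/3.93) = 103·(1/2)^(t/49.6).
Taking log₂: log₂(188/103) = t·(1/3.93 − 1/49.6).
log₂(1.8252) = 0.86809; 1/3.93 − 1/49.6 = 0.23429.
t = 0.86809 / 0.23429 ≈ 3.7052 days.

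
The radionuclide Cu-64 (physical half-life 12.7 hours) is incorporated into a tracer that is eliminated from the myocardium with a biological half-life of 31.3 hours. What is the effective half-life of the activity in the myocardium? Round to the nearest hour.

9 hours

1/t_eff = 1/t_phys + 1/t_biol = 1/12.7 + 1/31.3 = 0.11069 per hour.
t_eff = 12.7 × 31.3 / (12.7 + 31.3) ≈ 9.0343 hours.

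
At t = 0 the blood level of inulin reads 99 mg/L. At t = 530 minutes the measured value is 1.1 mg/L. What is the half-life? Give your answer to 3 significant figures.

A/A₀ = 1.1/99 ≈ 0.011111.
n = log₂(90) ≈ 6.4919 half-lives elapsed in 530 minutes.
t½ = 530/6.4919 ≈ 81.641 minutes.

81.6 minutes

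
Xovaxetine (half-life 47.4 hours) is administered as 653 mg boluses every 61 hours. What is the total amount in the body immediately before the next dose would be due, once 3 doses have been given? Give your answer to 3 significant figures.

422 mg

The 3 doses were given 183, 122, 61 hours ago.
Total = 653·(1/2)^(183/47.4) + 653·(1/2)^(122/47.4) + 653·(1/2)^(61/47.4)
      = 44.948 + 109.68 + 267.62 ≈ 422.24 mg.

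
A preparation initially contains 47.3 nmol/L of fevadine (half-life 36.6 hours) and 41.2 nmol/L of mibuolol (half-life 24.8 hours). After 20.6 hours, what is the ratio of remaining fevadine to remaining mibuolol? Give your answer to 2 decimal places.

fevadine: 47.3 × (1/2)^(20.6/36.6) = 47.3 × (1/2)^0.56284 ≈ 32.021 nmol/L.
mibuolol: 41.2 × (1/2)^(20.6/24.8) = 41.2 × (1/2)^0.83065 ≈ 23.166 nmol/L.
Ratio ≈ 32.021 / 23.166 ≈ 1.3822.

1.38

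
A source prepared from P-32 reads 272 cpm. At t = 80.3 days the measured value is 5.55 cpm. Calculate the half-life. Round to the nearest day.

14 days

A/A₀ = 5.55/272 ≈ 0.020404.
n = log₂(49.009) ≈ 5.615 half-lives elapsed in 80.3 days.
t½ = 80.3/5.615 ≈ 14.301 days.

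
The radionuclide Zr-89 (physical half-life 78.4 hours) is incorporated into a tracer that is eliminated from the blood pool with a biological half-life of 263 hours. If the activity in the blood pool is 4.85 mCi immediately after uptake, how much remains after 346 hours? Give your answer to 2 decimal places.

1/t_eff = 1/t_phys + 1/t_biol = 1/78.4 + 1/263 = 0.016557 per hour.
t_eff = 78.4 × 263 / (78.4 + 263) ≈ 60.396 hours.
Remaining = 4.85 × (1/2)^(346/60.396) = 4.85 × (1/2)^5.7289 ≈ 0.09145 mCi.

0.09 mCi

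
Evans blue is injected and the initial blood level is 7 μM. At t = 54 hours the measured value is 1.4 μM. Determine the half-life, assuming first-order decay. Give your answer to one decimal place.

23.3 hours

A/A₀ = 1.4/7 ≈ 0.2.
n = log₂(5) ≈ 2.3219 half-lives elapsed in 54 hours.
t½ = 54/2.3219 ≈ 23.257 hours.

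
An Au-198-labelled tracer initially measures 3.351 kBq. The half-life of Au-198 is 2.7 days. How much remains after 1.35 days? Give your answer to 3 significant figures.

Number of half-lives: n = 1.35/2.7 ≈ 0.5.
Remaining = 3.351 × (1/2)^0.5 = 3.351 × 0.70711 ≈ 2.3695 kBq.

2.37 kBq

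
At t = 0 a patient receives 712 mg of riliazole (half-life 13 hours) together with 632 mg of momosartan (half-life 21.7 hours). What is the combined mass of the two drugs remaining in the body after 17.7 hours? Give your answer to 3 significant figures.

riliazole: 712 × (1/2)^(17.7/13) = 712 × (1/2)^1.3615 ≈ 277.09 mg.
momosartan: 632 × (1/2)^(17.7/21.7) = 632 × (1/2)^0.81567 ≈ 359.07 mg.
Total = 277.09 + 359.07 ≈ 636.15 mg.

636 mg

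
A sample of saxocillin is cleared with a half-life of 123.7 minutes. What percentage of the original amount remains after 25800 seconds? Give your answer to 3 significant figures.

25800 seconds = 430 minutes.
n = 430/123.7 ≈ 3.4762 half-lives.
Fraction remaining = (1/2)^3.4762 ≈ 0.089862, i.e. 8.9862%.

8.99%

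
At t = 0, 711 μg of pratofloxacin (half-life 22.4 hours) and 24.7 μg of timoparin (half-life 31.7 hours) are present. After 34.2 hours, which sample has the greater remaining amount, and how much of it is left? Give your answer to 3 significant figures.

pratofloxacin, 247 μg

pratofloxacin: 711 × (1/2)^1.5268 ≈ 246.75 μg.
timoparin: 24.7 × (1/2)^1.0789 ≈ 11.693 μg.
Pratofloxacin has more remaining, at ≈ 246.75 μg.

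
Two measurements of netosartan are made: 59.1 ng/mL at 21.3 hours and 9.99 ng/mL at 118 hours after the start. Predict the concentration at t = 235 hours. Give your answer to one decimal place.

1.2 ng/mL

Over Δt = 118 − 21.3 = 96.7 hours, the level fell by a factor of 59.1/9.99 ≈ 5.9159.
n = log₂(5.9159) ≈ 2.5646 half-lives, so t½ = 96.7/2.5646 ≈ 37.706 hours.
From t = 118 to t = 235: 9.99 × (1/2)^((235−118)/37.706) ≈ 1.1627 ng/mL.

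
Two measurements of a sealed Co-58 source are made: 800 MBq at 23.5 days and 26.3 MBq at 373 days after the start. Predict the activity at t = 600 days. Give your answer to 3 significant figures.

Over Δt = 373 − 23.5 = 349.5 days, the level fell by a factor of 800/26.3 ≈ 30.418.
n = log₂(30.418) ≈ 4.9269 half-lives, so t½ = 349.5/4.9269 ≈ 70.938 days.
From t = 373 to t = 600: 26.3 × (1/2)^((600−373)/70.938) ≈ 2.8619 MBq.

2.86 MBq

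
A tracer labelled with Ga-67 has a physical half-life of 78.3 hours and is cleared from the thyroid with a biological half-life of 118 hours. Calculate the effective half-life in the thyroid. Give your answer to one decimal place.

47.1 hours

1/t_eff = 1/t_phys + 1/t_biol = 1/78.3 + 1/118 = 0.021246 per hour.
t_eff = 78.3 × 118 / (78.3 + 118) ≈ 47.068 hours.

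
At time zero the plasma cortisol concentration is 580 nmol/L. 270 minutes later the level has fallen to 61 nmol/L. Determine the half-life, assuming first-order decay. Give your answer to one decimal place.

83.1 minutes

A/A₀ = 61/580 ≈ 0.10517.
n = log₂(9.5082) ≈ 3.2492 half-lives elapsed in 270 minutes.
t½ = 270/3.2492 ≈ 83.098 minutes.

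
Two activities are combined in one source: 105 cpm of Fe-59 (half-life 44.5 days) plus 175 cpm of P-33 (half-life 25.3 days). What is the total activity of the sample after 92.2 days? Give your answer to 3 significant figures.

39.0 cpm

Fe-59: 105 × (1/2)^(92.2/44.5) = 105 × (1/2)^2.0719 ≈ 24.974 cpm.
P-33: 175 × (1/2)^(92.2/25.3) = 175 × (1/2)^3.6443 ≈ 13.996 cpm.
Total = 24.974 + 13.996 ≈ 38.97 cpm.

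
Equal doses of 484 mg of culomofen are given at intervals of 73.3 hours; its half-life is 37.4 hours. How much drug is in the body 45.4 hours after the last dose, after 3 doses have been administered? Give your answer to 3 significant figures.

The 3 doses were given 192, 118.7, 45.4 hours ago.
Total = 484·(1/2)^(192/37.4) + 484·(1/2)^(118.7/37.4) + 484·(1/2)^(45.4/37.4)
      = 13.786 + 53.634 + 208.65 ≈ 276.07 mg.

276 mg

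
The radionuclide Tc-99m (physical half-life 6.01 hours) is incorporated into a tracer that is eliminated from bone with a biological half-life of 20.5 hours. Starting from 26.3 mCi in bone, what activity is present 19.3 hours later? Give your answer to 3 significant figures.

1/t_eff = 1/t_phys + 1/t_biol = 1/6.01 + 1/20.5 = 0.21517 per hour.
t_eff = 6.01 × 20.5 / (6.01 + 20.5) ≈ 4.6475 hours.
Remaining = 26.3 × (1/2)^(19.3/4.6475) = 26.3 × (1/2)^4.1528 ≈ 1.4786 mCi.

1.48 mCi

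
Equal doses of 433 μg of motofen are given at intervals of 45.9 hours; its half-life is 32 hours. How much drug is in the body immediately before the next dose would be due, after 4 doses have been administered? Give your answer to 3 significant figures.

The 4 doses were given 183.6, 137.7, 91.8, 45.9 hours ago.
Total = 433·(1/2)^(183.6/32) + 433·(1/2)^(137.7/32) + 433·(1/2)^(91.8/32) + 433·(1/2)^(45.9/32)
      = 8.1157 + 21.934 + 59.28 + 160.21 ≈ 249.54 μg.

250 μg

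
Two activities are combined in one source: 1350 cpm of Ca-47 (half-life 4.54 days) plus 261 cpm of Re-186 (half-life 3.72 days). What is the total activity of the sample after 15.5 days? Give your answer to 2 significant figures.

140 cpm

Ca-47: 1350 × (1/2)^(15.5/4.54) = 1350 × (1/2)^3.4141 ≈ 126.65 cpm.
Re-186: 261 × (1/2)^(15.5/3.72) = 261 × (1/2)^4.1667 ≈ 14.533 cpm.
Total = 126.65 + 14.533 ≈ 141.18 cpm.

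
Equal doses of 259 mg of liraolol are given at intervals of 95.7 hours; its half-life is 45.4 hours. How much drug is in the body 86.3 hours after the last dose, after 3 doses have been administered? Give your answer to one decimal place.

89.2 mg

The 3 doses were given 277.7, 182, 86.3 hours ago.
Total = 259·(1/2)^(277.7/45.4) + 259·(1/2)^(182/45.4) + 259·(1/2)^(86.3/45.4)
      = 3.7323 + 16.089 + 69.355 ≈ 89.176 mg.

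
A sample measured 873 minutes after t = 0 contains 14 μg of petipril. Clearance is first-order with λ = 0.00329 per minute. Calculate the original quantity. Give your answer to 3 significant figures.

247 μg

t½ = ln 2 / λ = 0.69315 / 0.00329 ≈ 210.68 minutes.
Number of half-lives elapsed: n = 873/210.68 ≈ 4.1437.
A₀ = A × 2^n = 14 × 2^4.1437 = 14 × 17.675 ≈ 247.45 μg.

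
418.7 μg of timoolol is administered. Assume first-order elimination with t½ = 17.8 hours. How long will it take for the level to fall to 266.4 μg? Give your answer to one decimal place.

11.6 hours

Fraction remaining = 266.4/418.7 ≈ 0.63626.
n = log₂(418.7/266.4) = ln(1.5717)/ln 2 ≈ 0.65232 half-lives.
t = n × t½ = 0.65232 × 17.8 ≈ 11.611 hours.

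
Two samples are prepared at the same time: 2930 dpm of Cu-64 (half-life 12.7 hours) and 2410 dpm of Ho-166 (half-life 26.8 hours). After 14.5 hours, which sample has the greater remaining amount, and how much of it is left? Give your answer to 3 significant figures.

Ho-166, 1660 dpm

Cu-64: 2930 × (1/2)^1.1417 ≈ 1327.9 dpm.
Ho-166: 2410 × (1/2)^0.54104 ≈ 1656.3 dpm.
Ho-166 has more remaining, at ≈ 1656.3 dpm.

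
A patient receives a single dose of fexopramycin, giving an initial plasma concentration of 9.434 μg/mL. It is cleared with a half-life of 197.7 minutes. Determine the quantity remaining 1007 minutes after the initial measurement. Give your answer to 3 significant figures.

Number of half-lives: n = 1007/197.7 ≈ 5.0936.
Remaining = 9.434 × (1/2)^5.0936 = 9.434 × 0.029287 ≈ 0.2763 μg/mL.

0.276 μg/mL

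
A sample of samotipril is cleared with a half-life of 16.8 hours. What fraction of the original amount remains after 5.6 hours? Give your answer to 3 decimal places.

n = 5.6/16.8 ≈ 0.33333 half-lives.
Fraction remaining = (1/2)^0.33333 ≈ 0.7937.

0.794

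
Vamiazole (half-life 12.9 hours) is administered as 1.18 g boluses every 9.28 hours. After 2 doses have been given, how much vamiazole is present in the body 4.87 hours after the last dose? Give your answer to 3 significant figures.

1.46 g

The 2 doses were given 14.15, 4.87 hours ago.
Total = 1.18·(1/2)^(14.15/12.9) + 1.18·(1/2)^(4.87/12.9)
      = 0.55167 + 0.90832 ≈ 1.46 g.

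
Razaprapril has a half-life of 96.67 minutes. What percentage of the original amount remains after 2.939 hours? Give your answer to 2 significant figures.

2.939 hours = 176.34 minutes.
n = 176.34/96.67 ≈ 1.8241 half-lives.
Fraction remaining = (1/2)^1.8241 ≈ 0.28241, i.e. 28.241%.

28%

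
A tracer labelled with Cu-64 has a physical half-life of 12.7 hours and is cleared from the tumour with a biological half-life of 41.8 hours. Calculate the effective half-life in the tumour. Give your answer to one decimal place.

9.7 hours

1/t_eff = 1/t_phys + 1/t_biol = 1/12.7 + 1/41.8 = 0.10266 per hour.
t_eff = 12.7 × 41.8 / (12.7 + 41.8) ≈ 9.7406 hours.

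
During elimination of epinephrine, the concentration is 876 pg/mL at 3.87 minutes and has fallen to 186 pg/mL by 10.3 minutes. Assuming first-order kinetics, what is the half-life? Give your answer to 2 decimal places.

Over Δt = 10.3 − 3.87 = 6.43 minutes, the level fell by a factor of 876/186 ≈ 4.7097.
n = log₂(4.7097) ≈ 2.2356 half-lives, so t½ = 6.43/2.2356 ≈ 2.8761 minutes.

2.88 minutes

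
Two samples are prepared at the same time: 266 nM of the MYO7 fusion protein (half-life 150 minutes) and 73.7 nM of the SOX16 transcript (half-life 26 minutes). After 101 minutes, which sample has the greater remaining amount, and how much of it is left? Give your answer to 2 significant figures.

MYO7 fusion protein, 170 nM

MYO7 fusion protein: 266 × (1/2)^0.67333 ≈ 166.8 nM.
SOX16 transcript: 73.7 × (1/2)^3.8846 ≈ 4.9898 nM.
MYO7 fusion protein has more remaining, at ≈ 166.8 nM.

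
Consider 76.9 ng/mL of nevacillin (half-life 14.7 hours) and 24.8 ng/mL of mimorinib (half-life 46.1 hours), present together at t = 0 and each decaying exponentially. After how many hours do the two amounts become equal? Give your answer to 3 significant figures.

35.2 hours

Set 76.9·(1/2)^(t/14.7) = 24.8·(1/2)^(t/46.1).
Taking log₂: log₂(76.9/24.8) = t·(1/14.7 − 1/46.1).
log₂(3.1008) = 1.6326; 1/14.7 − 1/46.1 = 0.046335.
t = 1.6326 / 0.046335 ≈ 35.235 hours.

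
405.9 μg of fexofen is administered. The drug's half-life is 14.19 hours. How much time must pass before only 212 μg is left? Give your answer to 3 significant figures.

Fraction remaining = 212/405.9 ≈ 0.5223.
n = log₂(405.9/212) = ln(1.9146)/ln 2 ≈ 0.93706 half-lives.
t = n × t½ = 0.93706 × 14.19 ≈ 13.297 hours.

13.3 hours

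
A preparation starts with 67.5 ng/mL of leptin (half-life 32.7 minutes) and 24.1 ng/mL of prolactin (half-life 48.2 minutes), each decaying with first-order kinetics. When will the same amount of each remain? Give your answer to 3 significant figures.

Set 67.5·(1/2)^(t/32.7) = 24.1·(1/2)^(t/48.2).
Taking log₂: log₂(67.5/24.1) = t·(1/32.7 − 1/48.2).
log₂(2.8008) = 1.4859; 1/32.7 − 1/48.2 = 0.0098342.
t = 1.4859 / 0.0098342 ≈ 151.09 minutes.

151 minutes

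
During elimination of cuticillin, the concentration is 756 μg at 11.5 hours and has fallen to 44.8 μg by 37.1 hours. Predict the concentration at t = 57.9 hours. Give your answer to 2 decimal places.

Over Δt = 37.1 − 11.5 = 25.6 hours, the level fell by a factor of 756/44.8 ≈ 16.875.
n = log₂(16.875) ≈ 4.0768 half-lives, so t½ = 25.6/4.0768 ≈ 6.2794 hours.
From t = 37.1 to t = 57.9: 44.8 × (1/2)^((57.9−37.1)/6.2794) ≈ 4.5096 μg.

4.51 μg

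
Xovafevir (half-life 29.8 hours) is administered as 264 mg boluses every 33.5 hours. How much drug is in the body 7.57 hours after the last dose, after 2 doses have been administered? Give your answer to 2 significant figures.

The 2 doses were given 41.07, 7.57 hours ago.
Total = 264·(1/2)^(41.07/29.8) + 264·(1/2)^(7.57/29.8)
      = 101.56 + 221.38 ≈ 322.94 mg.

320 mg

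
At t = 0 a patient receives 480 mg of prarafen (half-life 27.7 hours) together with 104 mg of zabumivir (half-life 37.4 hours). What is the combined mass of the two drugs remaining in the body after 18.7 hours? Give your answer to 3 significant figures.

prarafen: 480 × (1/2)^(18.7/27.7) = 480 × (1/2)^0.67509 ≈ 300.62 mg.
zabumivir: 104 × (1/2)^(18.7/37.4) = 104 × (1/2)^0.5 ≈ 73.539 mg.
Total = 300.62 + 73.539 ≈ 374.16 mg.

374 mg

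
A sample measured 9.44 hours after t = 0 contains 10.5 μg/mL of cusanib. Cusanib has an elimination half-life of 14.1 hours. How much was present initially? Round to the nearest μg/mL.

17 μg/mL

Number of half-lives elapsed: n = 9.44/14.1 ≈ 0.6695.
A₀ = A × 2^n = 10.5 × 2^0.6695 = 10.5 × 1.5905 ≈ 16.701 μg/mL.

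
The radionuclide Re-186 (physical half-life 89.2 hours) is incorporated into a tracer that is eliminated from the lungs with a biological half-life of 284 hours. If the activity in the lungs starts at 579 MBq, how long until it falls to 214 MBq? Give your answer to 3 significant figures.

1/t_eff = 1/t_phys + 1/t_biol = 1/89.2 + 1/284 = 0.014732 per hour.
t_eff = 89.2 × 284 / (89.2 + 284) ≈ 67.88 hours.
n = log₂(579/214) ≈ 1.436; t = 1.436 × 67.88 ≈ 97.472 hours.

97.5 hours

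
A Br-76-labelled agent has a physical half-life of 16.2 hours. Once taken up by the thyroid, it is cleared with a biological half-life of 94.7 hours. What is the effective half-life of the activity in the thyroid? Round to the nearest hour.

14 hours

1/t_eff = 1/t_phys + 1/t_biol = 1/16.2 + 1/94.7 = 0.072288 per hour.
t_eff = 16.2 × 94.7 / (16.2 + 94.7) ≈ 13.834 hours.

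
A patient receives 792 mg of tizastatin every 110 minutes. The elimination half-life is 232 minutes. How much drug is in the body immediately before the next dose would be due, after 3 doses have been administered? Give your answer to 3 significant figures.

The 3 doses were given 330, 220, 110 minutes ago.
Total = 792·(1/2)^(330/232) + 792·(1/2)^(220/232) + 792·(1/2)^(110/232)
      = 295.49 + 410.46 + 570.16 ≈ 1276.1 mg.

1280 mg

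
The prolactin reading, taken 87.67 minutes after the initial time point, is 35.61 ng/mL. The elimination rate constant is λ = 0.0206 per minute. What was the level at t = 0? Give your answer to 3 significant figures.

217 ng/mL

t½ = ln 2 / λ = 0.69315 / 0.0206 ≈ 33.648 minutes.
Number of half-lives elapsed: n = 87.67/33.648 ≈ 2.6055.
A₀ = A × 2^n = 35.61 × 2^2.6055 = 35.61 × 6.0861 ≈ 216.72 ng/mL.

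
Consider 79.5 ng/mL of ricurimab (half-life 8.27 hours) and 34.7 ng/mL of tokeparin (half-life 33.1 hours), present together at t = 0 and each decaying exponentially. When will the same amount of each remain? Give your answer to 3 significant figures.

13.2 hours

Set 79.5·(1/2)^(t/8.27) = 34.7·(1/2)^(t/33.1).
Taking log₂: log₂(79.5/34.7) = t·(1/8.27 − 1/33.1).
log₂(2.2911) = 1.196; 1/8.27 − 1/33.1 = 0.090708.
t = 1.196 / 0.090708 ≈ 13.185 hours.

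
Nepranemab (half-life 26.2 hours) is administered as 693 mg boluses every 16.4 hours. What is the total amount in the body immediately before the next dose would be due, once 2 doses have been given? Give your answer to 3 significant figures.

740 mg

The 2 doses were given 32.8, 16.4 hours ago.
Total = 693·(1/2)^(32.8/26.2) + 693·(1/2)^(16.4/26.2)
      = 290.99 + 449.06 ≈ 740.04 mg.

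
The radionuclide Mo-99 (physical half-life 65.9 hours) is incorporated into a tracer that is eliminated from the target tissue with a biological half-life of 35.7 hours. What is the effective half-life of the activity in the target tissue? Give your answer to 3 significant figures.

1/t_eff = 1/t_phys + 1/t_biol = 1/65.9 + 1/35.7 = 0.043186 per hour.
t_eff = 65.9 × 35.7 / (65.9 + 35.7) ≈ 23.156 hours.

23.2 hours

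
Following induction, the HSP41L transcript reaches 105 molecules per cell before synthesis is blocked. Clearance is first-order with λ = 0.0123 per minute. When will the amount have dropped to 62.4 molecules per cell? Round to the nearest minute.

42 minutes

t½ = ln 2 / λ = 0.69315 / 0.0123 ≈ 56.353 minutes.
Fraction remaining = 62.4/105 ≈ 0.59429.
n = log₂(105/62.4) = ln(1.6827)/ln 2 ≈ 0.75077 half-lives.
t = n × t½ = 0.75077 × 56.353 ≈ 42.309 minutes.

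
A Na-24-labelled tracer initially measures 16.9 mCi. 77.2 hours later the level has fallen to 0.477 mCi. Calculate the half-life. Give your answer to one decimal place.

A/A₀ = 0.477/16.9 ≈ 0.028225.
n = log₂(35.43) ≈ 5.1469 half-lives elapsed in 77.2 hours.
t½ = 77.2/5.1469 ≈ 14.999 hours.

15.0 hours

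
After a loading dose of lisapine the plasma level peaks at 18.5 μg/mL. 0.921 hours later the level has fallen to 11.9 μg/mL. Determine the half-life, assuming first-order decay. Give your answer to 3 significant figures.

1.45 hours

A/A₀ = 11.9/18.5 ≈ 0.64324.
n = log₂(1.5546) ≈ 0.63656 half-lives elapsed in 0.921 hours.
t½ = 0.921/0.63656 ≈ 1.4468 hours.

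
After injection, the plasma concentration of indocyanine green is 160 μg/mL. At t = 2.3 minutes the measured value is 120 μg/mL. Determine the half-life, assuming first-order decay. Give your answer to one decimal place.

5.5 minutes

A/A₀ = 120/160 ≈ 0.75.
n = log₂(1.3333) ≈ 0.41504 half-lives elapsed in 2.3 minutes.
t½ = 2.3/0.41504 ≈ 5.5417 minutes.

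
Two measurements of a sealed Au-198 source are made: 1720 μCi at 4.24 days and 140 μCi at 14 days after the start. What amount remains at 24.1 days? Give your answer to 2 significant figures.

Over Δt = 14 − 4.24 = 9.76 days, the level fell by a factor of 1720/140 ≈ 12.286.
n = log₂(12.286) ≈ 3.6189 half-lives, so t½ = 9.76/3.6189 ≈ 2.6969 days.
From t = 14 to t = 24.1: 140 × (1/2)^((24.1−14)/2.6969) ≈ 10.442 μCi.

10 μCi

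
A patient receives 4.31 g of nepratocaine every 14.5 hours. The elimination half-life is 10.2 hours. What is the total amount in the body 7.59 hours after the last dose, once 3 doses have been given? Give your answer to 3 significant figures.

The 3 doses were given 36.59, 22.09, 7.59 hours ago.
Total = 4.31·(1/2)^(36.59/10.2) + 4.31·(1/2)^(22.09/10.2) + 4.31·(1/2)^(7.59/10.2)
      = 0.3586 + 0.9606 + 2.5732 ≈ 3.8924 g.

3.89 g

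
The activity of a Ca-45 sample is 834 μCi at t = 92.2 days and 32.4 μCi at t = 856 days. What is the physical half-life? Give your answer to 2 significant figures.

160 days

Over Δt = 856 − 92.2 = 763.8 days, the level fell by a factor of 834/32.4 ≈ 25.741.
n = log₂(25.741) ≈ 4.686 half-lives, so t½ = 763.8/4.686 ≈ 163 days.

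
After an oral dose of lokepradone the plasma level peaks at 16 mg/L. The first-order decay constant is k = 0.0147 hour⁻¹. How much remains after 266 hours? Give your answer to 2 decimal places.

0.32 mg/L

t½ = ln 2 / k = 0.69315 / 0.0147 ≈ 47.153 hours.
Number of half-lives: n = 266/47.153 ≈ 5.6412.
Remaining = 16 × (1/2)^5.6412 = 16 × 0.020036 ≈ 0.32058 mg/L.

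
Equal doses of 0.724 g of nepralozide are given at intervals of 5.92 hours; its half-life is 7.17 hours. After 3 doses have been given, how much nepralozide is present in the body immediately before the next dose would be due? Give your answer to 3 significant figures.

The 3 doses were given 17.76, 11.84, 5.92 hours ago.
Total = 0.724·(1/2)^(17.76/7.17) + 0.724·(1/2)^(11.84/7.17) + 0.724·(1/2)^(5.92/7.17)
      = 0.13004 + 0.23048 + 0.4085 ≈ 0.76903 g.

0.769 g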